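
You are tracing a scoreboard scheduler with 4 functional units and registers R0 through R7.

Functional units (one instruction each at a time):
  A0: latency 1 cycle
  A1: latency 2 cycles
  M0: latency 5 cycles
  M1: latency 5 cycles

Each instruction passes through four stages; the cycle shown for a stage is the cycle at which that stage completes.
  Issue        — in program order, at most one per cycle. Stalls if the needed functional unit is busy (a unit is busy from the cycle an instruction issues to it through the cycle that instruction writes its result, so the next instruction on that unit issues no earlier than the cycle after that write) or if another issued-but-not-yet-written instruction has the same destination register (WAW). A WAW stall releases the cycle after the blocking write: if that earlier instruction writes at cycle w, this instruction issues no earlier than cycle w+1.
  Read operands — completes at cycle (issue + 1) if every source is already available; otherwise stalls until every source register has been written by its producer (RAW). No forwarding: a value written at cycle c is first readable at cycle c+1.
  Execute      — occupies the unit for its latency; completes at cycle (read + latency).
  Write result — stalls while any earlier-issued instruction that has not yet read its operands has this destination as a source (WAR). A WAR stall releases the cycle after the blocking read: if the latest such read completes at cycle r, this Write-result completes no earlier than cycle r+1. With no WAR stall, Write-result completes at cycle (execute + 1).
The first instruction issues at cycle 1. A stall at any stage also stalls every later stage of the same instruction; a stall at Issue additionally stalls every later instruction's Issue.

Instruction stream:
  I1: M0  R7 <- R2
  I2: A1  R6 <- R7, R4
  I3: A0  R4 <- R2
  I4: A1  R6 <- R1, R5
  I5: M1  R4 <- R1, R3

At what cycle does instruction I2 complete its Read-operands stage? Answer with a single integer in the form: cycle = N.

cycle = 9

[1] I1→M0
[2] I1 RO; I2→A1
[3] I3→A0
[4] I3 RO
[5] I3 EX
[7] I1 EX
[8] I1 WR R7
[9] I2 RO
[10] I3 WR R4
[11] I2 EX
[12] I2 WR R6
[13] I4→A1
[14] I4 RO; I5→M1
[15] I5 RO
[16] I4 EX
[17] I4 WR R6
[20] I5 EX
[21] I5 WR R4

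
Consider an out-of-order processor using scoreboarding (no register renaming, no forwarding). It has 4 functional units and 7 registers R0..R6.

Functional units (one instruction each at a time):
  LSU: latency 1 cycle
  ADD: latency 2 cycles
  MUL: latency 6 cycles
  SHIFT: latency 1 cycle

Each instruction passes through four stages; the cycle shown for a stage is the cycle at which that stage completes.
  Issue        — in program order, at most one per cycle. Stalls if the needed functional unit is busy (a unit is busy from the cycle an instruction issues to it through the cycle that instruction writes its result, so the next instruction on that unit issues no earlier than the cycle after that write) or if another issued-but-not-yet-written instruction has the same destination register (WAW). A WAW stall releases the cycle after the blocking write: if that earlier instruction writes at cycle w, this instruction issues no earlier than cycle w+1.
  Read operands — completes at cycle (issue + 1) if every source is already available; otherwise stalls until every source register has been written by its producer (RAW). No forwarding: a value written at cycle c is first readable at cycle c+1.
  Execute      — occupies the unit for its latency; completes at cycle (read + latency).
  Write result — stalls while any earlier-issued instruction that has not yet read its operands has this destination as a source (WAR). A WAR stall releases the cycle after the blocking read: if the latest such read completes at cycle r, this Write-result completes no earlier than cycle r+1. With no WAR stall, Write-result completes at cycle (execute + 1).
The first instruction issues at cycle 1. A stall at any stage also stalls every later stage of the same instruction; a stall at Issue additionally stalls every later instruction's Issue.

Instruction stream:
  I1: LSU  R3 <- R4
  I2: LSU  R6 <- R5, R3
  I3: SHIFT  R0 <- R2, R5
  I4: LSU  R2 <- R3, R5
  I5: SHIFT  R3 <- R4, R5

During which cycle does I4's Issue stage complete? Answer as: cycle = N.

cycle = 9

  I1 | 1 | 2 | 3 | 4
  I2 | 5 | 6 | 7 | 8   struct: LSU busy until I1 writes@4
  I3 | 6 | 7 | 8 | 9
  I4 | 9 | 10 | 11 | 12   struct: LSU busy until I2 writes@8
  I5 | 10 | 11 | 12 | 13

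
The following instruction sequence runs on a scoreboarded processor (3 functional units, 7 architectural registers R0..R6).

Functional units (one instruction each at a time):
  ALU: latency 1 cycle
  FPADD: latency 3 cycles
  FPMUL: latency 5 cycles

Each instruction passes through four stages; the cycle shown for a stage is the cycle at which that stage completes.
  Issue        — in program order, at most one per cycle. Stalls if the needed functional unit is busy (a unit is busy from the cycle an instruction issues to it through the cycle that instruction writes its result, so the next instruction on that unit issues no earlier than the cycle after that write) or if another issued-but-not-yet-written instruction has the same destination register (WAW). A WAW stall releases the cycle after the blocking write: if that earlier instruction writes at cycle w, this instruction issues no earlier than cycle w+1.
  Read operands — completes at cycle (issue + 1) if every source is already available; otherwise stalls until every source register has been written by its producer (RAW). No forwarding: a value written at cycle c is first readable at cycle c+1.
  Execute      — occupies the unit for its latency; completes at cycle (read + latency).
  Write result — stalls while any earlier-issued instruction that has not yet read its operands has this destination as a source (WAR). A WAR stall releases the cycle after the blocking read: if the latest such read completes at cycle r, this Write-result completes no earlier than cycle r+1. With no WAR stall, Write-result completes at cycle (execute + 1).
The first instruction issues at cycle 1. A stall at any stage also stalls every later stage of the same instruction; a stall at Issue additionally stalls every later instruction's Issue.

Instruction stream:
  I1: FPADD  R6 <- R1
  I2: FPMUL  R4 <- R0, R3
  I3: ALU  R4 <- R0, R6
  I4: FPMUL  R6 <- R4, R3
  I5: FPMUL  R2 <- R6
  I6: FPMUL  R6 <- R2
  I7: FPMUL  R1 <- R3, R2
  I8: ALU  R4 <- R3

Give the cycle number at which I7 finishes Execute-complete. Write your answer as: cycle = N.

cycle = 43

cycle 1: I1 dispatched to FPADD
cycle 2: I1 operands ready, I2 dispatched to FPMUL
cycle 3: I2 operands ready
cycle 5: I1 complete
cycle 6: R6←I1
cycle 8: I2 complete
cycle 9: R4←I2
cycle 10: I3 dispatched to ALU
cycle 11: I3 operands ready, I4 dispatched to FPMUL
cycle 12: I3 complete
cycle 13: R4←I3
cycle 14: I4 operands ready
cycle 19: I4 complete
cycle 20: R6←I4
cycle 21: I5 dispatched to FPMUL
cycle 22: I5 operands ready
cycle 27: I5 complete
cycle 28: R2←I5
cycle 29: I6 dispatched to FPMUL
cycle 30: I6 operands ready
cycle 35: I6 complete
cycle 36: R6←I6
cycle 37: I7 dispatched to FPMUL
cycle 38: I7 operands ready, I8 dispatched to ALU
cycle 39: I8 operands ready
cycle 40: I8 complete
cycle 41: R4←I8
cycle 43: I7 complete
cycle 44: R1←I7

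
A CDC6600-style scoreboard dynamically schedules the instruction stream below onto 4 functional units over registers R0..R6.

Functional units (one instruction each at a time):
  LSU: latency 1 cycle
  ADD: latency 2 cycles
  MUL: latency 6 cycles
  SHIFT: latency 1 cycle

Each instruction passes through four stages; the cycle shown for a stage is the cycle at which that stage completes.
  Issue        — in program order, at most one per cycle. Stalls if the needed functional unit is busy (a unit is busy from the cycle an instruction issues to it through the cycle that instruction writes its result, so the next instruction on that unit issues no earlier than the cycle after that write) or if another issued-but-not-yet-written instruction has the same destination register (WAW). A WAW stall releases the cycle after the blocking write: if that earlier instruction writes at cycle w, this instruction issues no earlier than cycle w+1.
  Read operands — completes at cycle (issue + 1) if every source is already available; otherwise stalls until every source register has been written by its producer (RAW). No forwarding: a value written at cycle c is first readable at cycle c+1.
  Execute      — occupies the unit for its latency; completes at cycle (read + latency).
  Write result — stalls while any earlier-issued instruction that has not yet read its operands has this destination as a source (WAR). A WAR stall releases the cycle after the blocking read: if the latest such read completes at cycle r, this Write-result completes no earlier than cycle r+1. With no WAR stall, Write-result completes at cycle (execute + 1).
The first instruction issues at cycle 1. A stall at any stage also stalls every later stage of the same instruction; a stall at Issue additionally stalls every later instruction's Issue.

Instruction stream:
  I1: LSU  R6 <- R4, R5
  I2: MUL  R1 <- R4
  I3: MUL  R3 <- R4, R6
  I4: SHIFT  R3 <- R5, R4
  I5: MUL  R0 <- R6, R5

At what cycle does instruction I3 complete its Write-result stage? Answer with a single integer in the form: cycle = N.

I1: IS=1 RO=2 EX=3 WR=4
I2: IS=2 RO=3 EX=9 WR=10
I3: IS=11 RO=12 EX=18 WR=19  [struct: MUL busy until I2 writes@10]
I4: IS=20 RO=21 EX=22 WR=23  [WAW R3: wait I3 write@19]
I5: IS=21 RO=22 EX=28 WR=29

cycle = 19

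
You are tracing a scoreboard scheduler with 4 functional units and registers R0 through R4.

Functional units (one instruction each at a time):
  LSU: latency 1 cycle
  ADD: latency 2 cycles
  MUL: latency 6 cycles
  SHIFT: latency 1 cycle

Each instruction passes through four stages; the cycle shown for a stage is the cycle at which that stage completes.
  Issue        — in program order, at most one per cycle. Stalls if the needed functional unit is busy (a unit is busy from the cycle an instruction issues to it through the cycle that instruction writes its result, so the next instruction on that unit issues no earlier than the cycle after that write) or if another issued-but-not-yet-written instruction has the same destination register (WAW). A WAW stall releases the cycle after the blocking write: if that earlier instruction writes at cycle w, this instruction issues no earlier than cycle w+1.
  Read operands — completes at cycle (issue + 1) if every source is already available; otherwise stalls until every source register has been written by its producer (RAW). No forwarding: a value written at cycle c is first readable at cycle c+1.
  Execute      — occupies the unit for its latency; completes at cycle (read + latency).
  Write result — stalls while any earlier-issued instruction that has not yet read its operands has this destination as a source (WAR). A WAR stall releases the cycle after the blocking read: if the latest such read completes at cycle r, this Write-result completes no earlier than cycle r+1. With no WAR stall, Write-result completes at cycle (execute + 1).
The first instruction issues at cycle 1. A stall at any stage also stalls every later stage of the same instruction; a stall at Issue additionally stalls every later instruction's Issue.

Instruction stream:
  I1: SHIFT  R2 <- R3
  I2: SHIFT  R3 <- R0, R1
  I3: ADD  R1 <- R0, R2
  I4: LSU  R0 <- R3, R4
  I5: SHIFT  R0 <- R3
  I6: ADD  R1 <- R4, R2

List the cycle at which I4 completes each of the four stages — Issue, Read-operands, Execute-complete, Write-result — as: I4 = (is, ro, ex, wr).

  I1 | 1 | 2 | 3 | 4
  I2 | 5 | 6 | 7 | 8   struct: SHIFT busy until I1 writes@4
  I3 | 6 | 7 | 9 | 10
  I4 | 7 | 9 | 10 | 11   RAW R3: wait I2 write@8
  I5 | 12 | 13 | 14 | 15   WAW R0: wait I4 write@11
  I6 | 13 | 14 | 16 | 17

I4 = (7, 9, 10, 11)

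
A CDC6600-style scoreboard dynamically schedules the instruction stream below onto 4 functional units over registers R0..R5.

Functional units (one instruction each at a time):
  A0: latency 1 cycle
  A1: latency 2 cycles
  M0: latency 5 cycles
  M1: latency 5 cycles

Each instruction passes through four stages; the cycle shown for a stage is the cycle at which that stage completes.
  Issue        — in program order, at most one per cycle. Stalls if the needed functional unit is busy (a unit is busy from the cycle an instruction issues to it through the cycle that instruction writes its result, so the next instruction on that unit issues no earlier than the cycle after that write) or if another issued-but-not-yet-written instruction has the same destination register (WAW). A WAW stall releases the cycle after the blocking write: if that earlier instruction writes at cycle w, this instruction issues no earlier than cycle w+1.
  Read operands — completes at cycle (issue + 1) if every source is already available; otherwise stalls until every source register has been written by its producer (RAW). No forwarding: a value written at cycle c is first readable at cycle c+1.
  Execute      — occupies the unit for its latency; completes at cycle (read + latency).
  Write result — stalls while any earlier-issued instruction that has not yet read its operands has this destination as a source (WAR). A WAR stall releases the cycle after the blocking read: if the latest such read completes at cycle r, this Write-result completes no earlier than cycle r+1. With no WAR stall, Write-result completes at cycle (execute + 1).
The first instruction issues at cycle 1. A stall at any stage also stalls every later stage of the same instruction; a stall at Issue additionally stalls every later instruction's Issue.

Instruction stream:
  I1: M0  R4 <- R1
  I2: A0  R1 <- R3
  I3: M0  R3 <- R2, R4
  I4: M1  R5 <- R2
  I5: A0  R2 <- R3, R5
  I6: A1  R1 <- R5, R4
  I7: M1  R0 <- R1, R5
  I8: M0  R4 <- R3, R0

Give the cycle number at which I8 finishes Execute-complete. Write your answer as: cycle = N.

cycle = 34

[1] I1 dispatched to M0
[2] I1 operands ready, I2 dispatched to A0
[3] I2 operands ready
[4] I2 complete
[5] R1←I2
[7] I1 complete
[8] R4←I1
[9] I3 dispatched to M0
[10] I3 operands ready, I4 dispatched to M1
[11] I4 operands ready, I5 dispatched to A0
[12] I6 dispatched to A1
[15] I3 complete
[16] R3←I3, I4 complete
[17] R5←I4
[18] I5 operands ready, I6 operands ready, I7 dispatched to M1
[19] I5 complete, I8 dispatched to M0
[20] R2←I5, I6 complete
[21] R1←I6
[22] I7 operands ready
[27] I7 complete
[28] R0←I7
[29] I8 operands ready
[34] I8 complete
[35] R4←I8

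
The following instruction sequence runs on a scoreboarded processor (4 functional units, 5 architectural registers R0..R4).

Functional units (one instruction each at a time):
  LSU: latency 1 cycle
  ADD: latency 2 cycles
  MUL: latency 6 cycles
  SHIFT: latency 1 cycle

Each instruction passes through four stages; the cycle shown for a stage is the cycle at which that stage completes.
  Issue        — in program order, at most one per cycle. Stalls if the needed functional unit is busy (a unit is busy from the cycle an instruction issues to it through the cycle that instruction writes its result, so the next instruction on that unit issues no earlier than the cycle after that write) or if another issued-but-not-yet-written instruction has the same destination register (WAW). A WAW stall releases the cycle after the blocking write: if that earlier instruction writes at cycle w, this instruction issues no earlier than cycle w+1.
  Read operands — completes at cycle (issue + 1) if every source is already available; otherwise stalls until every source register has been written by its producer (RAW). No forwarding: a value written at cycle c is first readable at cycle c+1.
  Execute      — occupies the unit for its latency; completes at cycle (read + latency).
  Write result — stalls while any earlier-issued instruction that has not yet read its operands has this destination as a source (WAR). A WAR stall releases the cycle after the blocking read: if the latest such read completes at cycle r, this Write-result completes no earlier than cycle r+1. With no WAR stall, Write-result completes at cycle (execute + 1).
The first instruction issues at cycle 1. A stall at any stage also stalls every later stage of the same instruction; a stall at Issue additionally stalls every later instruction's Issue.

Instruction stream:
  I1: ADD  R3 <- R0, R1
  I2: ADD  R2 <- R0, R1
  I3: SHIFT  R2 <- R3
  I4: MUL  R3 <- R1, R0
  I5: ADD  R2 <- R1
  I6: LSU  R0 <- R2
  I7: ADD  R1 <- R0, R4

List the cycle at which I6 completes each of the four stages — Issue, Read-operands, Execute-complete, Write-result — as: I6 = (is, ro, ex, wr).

[I1] 1/2/4/5
[I2] 6/7/9/10  (struct: ADD busy until I1 writes@5)
[I3] 11/12/13/14  (WAW R2: wait I2 write@10)
[I4] 12/13/19/20
[I5] 15/16/18/19  (WAW R2: wait I3 write@14)
[I6] 16/20/21/22  (RAW R2: wait I5 write@19)
[I7] 20/23/25/26  (struct: ADD busy until I5 writes@19; RAW R0: wait I6 write@22)

I6 = (16, 20, 21, 22)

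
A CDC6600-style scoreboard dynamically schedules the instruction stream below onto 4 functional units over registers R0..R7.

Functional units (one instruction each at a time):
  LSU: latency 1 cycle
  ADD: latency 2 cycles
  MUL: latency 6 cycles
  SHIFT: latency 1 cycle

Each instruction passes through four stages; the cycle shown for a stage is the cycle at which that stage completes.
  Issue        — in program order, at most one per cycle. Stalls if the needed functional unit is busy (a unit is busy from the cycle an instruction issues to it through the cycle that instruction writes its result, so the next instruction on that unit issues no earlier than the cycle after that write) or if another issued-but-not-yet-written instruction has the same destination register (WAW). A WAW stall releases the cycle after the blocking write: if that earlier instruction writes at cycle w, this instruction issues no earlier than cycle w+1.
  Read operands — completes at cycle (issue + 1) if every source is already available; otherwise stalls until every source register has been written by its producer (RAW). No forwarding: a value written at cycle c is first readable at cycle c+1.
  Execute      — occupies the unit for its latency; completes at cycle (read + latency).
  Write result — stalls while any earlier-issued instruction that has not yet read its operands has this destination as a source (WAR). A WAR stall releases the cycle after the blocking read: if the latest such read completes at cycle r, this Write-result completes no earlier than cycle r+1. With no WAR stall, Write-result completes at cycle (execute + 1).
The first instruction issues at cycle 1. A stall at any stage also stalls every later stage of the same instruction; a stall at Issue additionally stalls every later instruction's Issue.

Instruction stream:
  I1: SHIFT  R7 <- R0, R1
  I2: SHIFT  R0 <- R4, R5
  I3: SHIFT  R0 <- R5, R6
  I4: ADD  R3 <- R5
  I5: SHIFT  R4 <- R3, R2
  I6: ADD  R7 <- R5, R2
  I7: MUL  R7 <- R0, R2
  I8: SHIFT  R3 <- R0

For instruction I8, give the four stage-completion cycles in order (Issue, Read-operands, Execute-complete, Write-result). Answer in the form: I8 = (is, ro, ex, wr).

I8 = (21, 22, 23, 24)

cycle 1: I1 dispatched to SHIFT
cycle 2: I1 operands ready
cycle 3: I1 complete
cycle 4: R7←I1
cycle 5: I2 dispatched to SHIFT
cycle 6: I2 operands ready
cycle 7: I2 complete
cycle 8: R0←I2
cycle 9: I3 dispatched to SHIFT
cycle 10: I3 operands ready, I4 dispatched to ADD
cycle 11: I3 complete, I4 operands ready
cycle 12: R0←I3
cycle 13: I4 complete, I5 dispatched to SHIFT
cycle 14: R3←I4
cycle 15: I5 operands ready, I6 dispatched to ADD
cycle 16: I5 complete, I6 operands ready
cycle 17: R4←I5
cycle 18: I6 complete
cycle 19: R7←I6
cycle 20: I7 dispatched to MUL
cycle 21: I7 operands ready, I8 dispatched to SHIFT
cycle 22: I8 operands ready
cycle 23: I8 complete
cycle 24: R3←I8
cycle 27: I7 complete
cycle 28: R7←I7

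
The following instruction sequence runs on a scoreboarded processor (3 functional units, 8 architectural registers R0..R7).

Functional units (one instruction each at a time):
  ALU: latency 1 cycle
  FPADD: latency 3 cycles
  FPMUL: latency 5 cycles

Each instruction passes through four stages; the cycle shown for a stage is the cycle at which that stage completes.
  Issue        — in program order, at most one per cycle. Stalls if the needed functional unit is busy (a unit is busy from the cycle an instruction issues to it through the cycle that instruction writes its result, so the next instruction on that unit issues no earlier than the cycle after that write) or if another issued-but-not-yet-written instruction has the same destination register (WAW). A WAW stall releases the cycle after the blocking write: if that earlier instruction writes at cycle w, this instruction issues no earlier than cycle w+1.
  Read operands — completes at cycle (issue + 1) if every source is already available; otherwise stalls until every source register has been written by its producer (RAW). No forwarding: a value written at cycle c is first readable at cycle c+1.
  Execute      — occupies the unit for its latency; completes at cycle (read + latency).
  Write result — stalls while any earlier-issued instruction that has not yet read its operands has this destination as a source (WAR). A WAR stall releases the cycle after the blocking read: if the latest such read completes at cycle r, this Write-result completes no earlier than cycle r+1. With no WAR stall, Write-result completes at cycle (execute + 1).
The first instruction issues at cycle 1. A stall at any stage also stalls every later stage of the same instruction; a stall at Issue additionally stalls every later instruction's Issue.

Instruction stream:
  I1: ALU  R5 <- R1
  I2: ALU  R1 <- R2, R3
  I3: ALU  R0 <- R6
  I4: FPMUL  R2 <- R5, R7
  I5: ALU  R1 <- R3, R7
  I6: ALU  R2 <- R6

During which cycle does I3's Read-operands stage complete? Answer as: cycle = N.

t=1  I1 issues→ALU
t=2  I1 reads
t=3  I1 exec-done
t=4  I1 writes R5
t=5  I2 issues→ALU
t=6  I2 reads
t=7  I2 exec-done
t=8  I2 writes R1
t=9  I3 issues→ALU
t=10  I3 reads · I4 issues→FPMUL
t=11  I3 exec-done · I4 reads
t=12  I3 writes R0
t=13  I5 issues→ALU
t=14  I5 reads
t=15  I5 exec-done
t=16  I4 exec-done · I5 writes R1
t=17  I4 writes R2
t=18  I6 issues→ALU
t=19  I6 reads
t=20  I6 exec-done
t=21  I6 writes R2

cycle = 10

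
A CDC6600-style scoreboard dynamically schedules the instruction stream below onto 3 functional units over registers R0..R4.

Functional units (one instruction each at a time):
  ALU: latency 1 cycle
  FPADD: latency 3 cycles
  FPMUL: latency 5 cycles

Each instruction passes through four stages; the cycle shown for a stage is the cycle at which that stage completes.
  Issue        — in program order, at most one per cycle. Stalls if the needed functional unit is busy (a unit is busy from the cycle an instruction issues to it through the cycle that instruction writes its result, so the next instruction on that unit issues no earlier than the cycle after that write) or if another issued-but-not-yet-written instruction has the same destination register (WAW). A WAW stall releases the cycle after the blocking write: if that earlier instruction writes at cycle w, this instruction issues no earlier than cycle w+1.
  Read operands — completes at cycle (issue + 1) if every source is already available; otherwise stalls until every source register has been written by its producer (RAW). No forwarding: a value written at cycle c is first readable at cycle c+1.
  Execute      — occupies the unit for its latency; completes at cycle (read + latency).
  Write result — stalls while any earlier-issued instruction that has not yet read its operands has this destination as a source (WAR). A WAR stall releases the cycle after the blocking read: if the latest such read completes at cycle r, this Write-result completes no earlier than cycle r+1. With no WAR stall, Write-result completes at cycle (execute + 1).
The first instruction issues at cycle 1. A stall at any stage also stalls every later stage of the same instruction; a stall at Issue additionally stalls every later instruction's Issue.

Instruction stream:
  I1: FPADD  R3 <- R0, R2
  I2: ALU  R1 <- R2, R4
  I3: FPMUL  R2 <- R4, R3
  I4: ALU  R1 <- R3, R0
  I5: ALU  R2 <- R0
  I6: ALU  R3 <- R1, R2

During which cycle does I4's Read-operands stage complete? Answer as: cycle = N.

c1: issue I1 (FPADD)
c2: I1 read-ops; issue I2 (ALU)
c3: I2 read-ops; issue I3 (FPMUL)
c4: I2 finished on ALU
c5: I1 finished on FPADD; I2→R1
c6: I1→R3; issue I4 (ALU)
c7: I3 read-ops; I4 read-ops
c8: I4 finished on ALU
c9: I4→R1
c12: I3 finished on FPMUL
c13: I3→R2
c14: issue I5 (ALU)
c15: I5 read-ops
c16: I5 finished on ALU
c17: I5→R2
c18: issue I6 (ALU)
c19: I6 read-ops
c20: I6 finished on ALU
c21: I6→R3

cycle = 7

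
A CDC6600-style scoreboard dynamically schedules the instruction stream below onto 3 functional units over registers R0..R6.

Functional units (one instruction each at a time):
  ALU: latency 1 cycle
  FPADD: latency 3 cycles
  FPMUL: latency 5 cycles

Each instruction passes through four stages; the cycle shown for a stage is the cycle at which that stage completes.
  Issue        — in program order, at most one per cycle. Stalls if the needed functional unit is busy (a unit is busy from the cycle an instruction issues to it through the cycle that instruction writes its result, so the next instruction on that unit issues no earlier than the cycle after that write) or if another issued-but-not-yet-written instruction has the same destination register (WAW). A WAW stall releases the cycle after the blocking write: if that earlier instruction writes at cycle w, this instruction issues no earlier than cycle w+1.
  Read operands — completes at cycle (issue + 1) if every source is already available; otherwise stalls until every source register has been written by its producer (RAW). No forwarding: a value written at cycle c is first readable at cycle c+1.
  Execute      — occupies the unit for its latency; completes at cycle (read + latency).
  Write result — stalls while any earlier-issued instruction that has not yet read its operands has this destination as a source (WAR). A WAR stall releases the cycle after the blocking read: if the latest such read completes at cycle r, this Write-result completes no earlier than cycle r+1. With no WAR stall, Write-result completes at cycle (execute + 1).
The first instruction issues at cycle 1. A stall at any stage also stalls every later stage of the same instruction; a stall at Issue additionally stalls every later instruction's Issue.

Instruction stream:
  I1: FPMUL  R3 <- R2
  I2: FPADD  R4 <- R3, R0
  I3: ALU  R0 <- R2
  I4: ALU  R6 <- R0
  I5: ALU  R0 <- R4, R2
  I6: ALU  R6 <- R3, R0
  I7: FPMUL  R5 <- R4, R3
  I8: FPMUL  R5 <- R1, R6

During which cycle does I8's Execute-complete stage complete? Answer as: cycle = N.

cycle = 34

  I1 | 1 | 2 | 7 | 8
  I2 | 2 | 9 | 12 | 13   RAW R3: wait I1 write@8
  I3 | 3 | 4 | 5 | 10   WAR R0: wait I2 read@9
  I4 | 11 | 12 | 13 | 14   struct: ALU busy until I3 writes@10
  I5 | 15 | 16 | 17 | 18   struct: ALU busy until I4 writes@14
  I6 | 19 | 20 | 21 | 22   struct: ALU busy until I5 writes@18
  I7 | 20 | 21 | 26 | 27
  I8 | 28 | 29 | 34 | 35   struct: FPMUL busy until I7 writes@27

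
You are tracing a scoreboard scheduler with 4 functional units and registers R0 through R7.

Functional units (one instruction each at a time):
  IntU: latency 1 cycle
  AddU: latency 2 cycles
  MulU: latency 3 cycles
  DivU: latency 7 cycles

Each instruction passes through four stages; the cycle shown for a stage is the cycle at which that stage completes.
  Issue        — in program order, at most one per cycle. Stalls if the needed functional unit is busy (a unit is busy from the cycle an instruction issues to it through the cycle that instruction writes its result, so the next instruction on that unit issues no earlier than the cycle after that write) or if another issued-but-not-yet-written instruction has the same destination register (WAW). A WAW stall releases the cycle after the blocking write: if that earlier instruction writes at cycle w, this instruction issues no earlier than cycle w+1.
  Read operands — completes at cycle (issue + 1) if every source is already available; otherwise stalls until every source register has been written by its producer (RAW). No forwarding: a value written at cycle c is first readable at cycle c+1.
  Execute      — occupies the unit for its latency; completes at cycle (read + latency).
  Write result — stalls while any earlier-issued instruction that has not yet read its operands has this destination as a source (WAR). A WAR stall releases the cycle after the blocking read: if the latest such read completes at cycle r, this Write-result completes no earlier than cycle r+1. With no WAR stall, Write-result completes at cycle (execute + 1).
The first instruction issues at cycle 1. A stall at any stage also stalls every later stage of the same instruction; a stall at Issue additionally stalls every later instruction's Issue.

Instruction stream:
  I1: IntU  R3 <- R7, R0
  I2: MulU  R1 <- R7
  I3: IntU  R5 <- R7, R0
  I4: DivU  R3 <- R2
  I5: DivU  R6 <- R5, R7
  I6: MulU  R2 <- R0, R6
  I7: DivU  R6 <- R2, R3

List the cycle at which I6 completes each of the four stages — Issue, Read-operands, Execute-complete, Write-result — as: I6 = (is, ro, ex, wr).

[1] I1 dispatched to IntU
[2] I1 operands ready; I2 dispatched to MulU
[3] I1 complete; I2 operands ready
[4] R3←I1
[5] I3 dispatched to IntU
[6] I2 complete; I3 operands ready; I4 dispatched to DivU
[7] R1←I2; I3 complete; I4 operands ready
[8] R5←I3
[14] I4 complete
[15] R3←I4
[16] I5 dispatched to DivU
[17] I5 operands ready; I6 dispatched to MulU
[24] I5 complete
[25] R6←I5
[26] I6 operands ready; I7 dispatched to DivU
[29] I6 complete
[30] R2←I6
[31] I7 operands ready
[38] I7 complete
[39] R6←I7

I6 = (17, 26, 29, 30)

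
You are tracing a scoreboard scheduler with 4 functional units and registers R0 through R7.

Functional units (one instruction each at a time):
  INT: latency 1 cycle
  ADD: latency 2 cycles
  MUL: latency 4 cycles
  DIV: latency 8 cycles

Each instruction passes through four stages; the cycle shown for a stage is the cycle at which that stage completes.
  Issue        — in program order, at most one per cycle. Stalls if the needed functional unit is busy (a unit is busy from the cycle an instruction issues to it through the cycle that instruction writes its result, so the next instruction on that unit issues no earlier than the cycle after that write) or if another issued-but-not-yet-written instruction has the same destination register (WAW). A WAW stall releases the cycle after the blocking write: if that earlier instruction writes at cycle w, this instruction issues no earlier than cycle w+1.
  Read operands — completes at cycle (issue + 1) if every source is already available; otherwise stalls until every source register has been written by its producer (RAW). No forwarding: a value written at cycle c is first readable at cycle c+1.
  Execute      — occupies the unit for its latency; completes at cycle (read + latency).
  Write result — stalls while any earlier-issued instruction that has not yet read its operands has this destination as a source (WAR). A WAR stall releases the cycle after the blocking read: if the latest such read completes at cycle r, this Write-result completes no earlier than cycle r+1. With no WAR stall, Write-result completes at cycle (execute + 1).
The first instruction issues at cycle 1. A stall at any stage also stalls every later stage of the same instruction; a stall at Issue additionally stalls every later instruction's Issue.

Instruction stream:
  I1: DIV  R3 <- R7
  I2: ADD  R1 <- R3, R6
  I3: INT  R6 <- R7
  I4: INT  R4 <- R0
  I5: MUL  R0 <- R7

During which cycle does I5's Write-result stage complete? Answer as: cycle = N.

1) issue 1, read 2, done 10, write 11
2) issue 2, read 12, done 14, write 15  <RAW R3: wait I1 write@11>
3) issue 3, read 4, done 5, write 13  <WAR R6: wait I2 read@12>
4) issue 14, read 15, done 16, write 17  <struct: INT busy until I3 writes@13>
5) issue 15, read 16, done 20, write 21

cycle = 21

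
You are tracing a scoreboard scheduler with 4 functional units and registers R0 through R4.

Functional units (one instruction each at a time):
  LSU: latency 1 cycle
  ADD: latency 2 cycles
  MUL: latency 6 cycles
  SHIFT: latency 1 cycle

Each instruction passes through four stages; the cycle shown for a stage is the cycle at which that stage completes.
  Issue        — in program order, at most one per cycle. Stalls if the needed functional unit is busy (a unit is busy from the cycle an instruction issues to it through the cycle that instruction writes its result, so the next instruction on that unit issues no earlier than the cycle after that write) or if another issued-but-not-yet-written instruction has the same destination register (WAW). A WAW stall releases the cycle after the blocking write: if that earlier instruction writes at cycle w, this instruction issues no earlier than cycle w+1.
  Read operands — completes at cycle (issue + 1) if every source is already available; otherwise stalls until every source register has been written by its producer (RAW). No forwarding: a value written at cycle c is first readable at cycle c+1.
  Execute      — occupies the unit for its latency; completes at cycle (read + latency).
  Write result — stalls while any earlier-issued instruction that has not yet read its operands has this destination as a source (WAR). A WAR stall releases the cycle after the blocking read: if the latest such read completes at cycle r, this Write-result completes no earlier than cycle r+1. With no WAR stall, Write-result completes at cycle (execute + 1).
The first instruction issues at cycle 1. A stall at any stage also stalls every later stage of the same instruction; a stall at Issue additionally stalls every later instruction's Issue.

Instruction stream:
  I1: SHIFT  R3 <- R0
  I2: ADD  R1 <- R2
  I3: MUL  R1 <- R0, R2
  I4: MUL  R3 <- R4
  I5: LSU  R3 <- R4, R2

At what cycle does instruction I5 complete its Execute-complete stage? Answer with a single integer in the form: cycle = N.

cycle = 27

t=1  I1 dispatched to SHIFT
t=2  I1 operands ready; I2 dispatched to ADD
t=3  I1 complete; I2 operands ready
t=4  R3←I1
t=5  I2 complete
t=6  R1←I2
t=7  I3 dispatched to MUL
t=8  I3 operands ready
t=14  I3 complete
t=15  R1←I3
t=16  I4 dispatched to MUL
t=17  I4 operands ready
t=23  I4 complete
t=24  R3←I4
t=25  I5 dispatched to LSU
t=26  I5 operands ready
t=27  I5 complete
t=28  R3←I5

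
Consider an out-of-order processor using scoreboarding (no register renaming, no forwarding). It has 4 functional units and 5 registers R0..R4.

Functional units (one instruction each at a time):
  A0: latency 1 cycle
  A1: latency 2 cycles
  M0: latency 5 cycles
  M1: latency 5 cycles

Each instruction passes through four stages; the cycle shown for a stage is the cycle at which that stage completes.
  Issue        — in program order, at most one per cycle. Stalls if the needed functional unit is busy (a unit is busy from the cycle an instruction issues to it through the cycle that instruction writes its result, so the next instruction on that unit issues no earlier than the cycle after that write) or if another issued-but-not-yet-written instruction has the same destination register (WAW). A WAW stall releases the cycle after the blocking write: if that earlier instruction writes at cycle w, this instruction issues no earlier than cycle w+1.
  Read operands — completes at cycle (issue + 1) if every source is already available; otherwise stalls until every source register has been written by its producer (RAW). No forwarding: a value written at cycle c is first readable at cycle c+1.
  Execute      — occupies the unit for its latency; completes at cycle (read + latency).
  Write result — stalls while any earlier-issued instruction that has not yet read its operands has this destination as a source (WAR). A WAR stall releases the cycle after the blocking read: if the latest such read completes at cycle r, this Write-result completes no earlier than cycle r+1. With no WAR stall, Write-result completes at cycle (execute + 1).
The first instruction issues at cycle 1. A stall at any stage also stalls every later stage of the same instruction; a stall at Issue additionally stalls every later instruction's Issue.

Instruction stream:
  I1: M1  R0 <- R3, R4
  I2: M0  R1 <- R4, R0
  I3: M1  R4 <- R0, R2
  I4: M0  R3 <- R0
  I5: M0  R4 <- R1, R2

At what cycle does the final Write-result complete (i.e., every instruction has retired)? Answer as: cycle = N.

I1: IS=1 RO=2 EX=7 WR=8
I2: IS=2 RO=9 EX=14 WR=15  [RAW R0: wait I1 write@8]
I3: IS=9 RO=10 EX=15 WR=16  [struct: M1 busy until I1 writes@8]
I4: IS=16 RO=17 EX=22 WR=23  [struct: M0 busy until I2 writes@15]
I5: IS=24 RO=25 EX=30 WR=31  [struct: M0 busy until I4 writes@23]

cycle = 31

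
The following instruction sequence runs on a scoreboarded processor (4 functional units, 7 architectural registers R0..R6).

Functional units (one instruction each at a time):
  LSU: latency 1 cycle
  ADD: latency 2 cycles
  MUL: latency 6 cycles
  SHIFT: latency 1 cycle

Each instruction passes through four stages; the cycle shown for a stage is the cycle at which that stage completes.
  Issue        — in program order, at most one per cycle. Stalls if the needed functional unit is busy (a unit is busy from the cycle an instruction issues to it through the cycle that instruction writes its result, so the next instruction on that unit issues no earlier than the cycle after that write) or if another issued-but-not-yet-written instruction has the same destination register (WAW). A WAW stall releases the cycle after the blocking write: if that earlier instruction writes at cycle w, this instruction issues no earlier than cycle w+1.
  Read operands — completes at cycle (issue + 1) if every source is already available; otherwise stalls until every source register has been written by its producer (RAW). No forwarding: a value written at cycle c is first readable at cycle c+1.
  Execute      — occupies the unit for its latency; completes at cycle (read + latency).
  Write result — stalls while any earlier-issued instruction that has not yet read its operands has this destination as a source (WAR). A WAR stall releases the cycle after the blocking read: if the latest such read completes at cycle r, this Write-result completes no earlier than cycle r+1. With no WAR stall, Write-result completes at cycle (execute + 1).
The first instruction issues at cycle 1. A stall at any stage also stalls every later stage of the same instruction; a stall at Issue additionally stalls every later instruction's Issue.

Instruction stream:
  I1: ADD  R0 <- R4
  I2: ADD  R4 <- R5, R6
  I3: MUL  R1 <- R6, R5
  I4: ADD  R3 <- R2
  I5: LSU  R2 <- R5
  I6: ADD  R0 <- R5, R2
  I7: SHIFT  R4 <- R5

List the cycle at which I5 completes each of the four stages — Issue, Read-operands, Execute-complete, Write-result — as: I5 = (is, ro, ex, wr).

[I1] 1/2/4/5
[I2] 6/7/9/10  (struct: ADD busy until I1 writes@5)
[I3] 7/8/14/15
[I4] 11/12/14/15  (struct: ADD busy until I2 writes@10)
[I5] 12/13/14/15
[I6] 16/17/19/20  (struct: ADD busy until I4 writes@15)
[I7] 17/18/19/20

I5 = (12, 13, 14, 15)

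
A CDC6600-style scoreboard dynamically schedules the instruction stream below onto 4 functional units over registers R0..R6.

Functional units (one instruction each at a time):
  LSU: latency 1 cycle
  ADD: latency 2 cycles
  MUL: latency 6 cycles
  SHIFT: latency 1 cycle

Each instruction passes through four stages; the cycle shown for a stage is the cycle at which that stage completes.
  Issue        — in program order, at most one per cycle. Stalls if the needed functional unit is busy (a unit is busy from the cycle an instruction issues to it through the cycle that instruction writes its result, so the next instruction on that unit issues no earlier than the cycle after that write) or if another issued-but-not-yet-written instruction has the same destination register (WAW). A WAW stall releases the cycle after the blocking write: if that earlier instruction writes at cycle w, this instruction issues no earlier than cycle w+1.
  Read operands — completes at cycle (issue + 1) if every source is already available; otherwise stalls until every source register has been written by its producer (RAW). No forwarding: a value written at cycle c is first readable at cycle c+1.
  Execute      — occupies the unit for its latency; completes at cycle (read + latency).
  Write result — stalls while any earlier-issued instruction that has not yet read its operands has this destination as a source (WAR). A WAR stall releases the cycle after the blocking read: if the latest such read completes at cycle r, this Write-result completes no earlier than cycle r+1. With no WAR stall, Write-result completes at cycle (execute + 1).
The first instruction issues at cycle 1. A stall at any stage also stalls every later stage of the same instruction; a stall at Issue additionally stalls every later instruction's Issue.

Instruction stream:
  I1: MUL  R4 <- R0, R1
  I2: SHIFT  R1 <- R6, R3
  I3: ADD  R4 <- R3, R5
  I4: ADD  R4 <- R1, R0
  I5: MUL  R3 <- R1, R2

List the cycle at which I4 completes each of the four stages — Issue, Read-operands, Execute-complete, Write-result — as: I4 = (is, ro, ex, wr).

I4 = (15, 16, 18, 19)

1) issue 1, read 2, done 8, write 9
2) issue 2, read 3, done 4, write 5
3) issue 10, read 11, done 13, write 14  <WAW R4: wait I1 write@9>
4) issue 15, read 16, done 18, write 19  <struct: ADD busy until I3 writes@14>
5) issue 16, read 17, done 23, write 24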